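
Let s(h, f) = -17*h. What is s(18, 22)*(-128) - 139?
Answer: 39029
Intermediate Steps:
s(18, 22)*(-128) - 139 = -17*18*(-128) - 139 = -306*(-128) - 139 = 39168 - 139 = 39029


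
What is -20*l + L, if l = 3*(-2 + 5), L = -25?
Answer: -205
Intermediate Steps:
l = 9 (l = 3*3 = 9)
-20*l + L = -20*9 - 25 = -180 - 25 = -205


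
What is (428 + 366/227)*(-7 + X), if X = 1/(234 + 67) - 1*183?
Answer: -5577185658/68327 ≈ -81625.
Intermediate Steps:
X = -55082/301 (X = 1/301 - 183 = -55082/301 ≈ -183.00)
(428 + 366/227)*(-7 + X) = (428 + 366/227)*(-7 - 55082/301) = (428 + 366*(1/227))*(-57189/301) = (428 + 366/227)*(-57189/301) = (97522/227)*(-57189/301) = -5577185658/68327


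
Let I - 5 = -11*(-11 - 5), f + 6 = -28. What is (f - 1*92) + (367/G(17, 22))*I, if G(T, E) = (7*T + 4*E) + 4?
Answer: 39841/211 ≈ 188.82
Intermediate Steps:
f = -34 (f = -6 - 28 = -34)
G(T, E) = 4 + 4*E + 7*T (G(T, E) = (4*E + 7*T) + 4 = 4 + 4*E + 7*T)
I = 181 (I = 5 - 11*(-11 - 5) = 5 - 11*(-16) = 5 + 176 = 181)
(f - 1*92) + (367/G(17, 22))*I = (-34 - 1*92) + (367/(4 + 4*22 + 7*17))*181 = (-34 - 92) + (367/(4 + 88 + 119))*181 = -126 + (367/211)*181 = -126 + 66427/211 = 39841/211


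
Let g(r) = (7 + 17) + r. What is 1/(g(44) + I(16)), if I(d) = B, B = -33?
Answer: 1/35 ≈ 0.028571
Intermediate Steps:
g(r) = 24 + r
I(d) = -33
1/(g(44) + I(16)) = 1/((24 + 44) - 33) = 1/(68 - 33) = 1/35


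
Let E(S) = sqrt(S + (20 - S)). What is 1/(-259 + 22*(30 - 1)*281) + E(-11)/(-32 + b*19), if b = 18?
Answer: 1/106499 + sqrt(5)/155 ≈ 0.014436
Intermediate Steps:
E(S) = 2*sqrt(5) (E(S) = sqrt(20) = 2*sqrt(5))
1/(-259 + 22*(30 - 1)*281) + E(-11)/(-32 + b*19) = 1/(-259 + 22*(30 - 1)*281) + (2*sqrt(5))/(-32 + 18*19) = (1/281)/(-259 + 22*29) + (2*sqrt(5))/(-32 + 342) = (1/281)/(-259 + 638) + (2*sqrt(5))/310 = (1/281)/379 + (2*sqrt(5))*(1/310) = (1/379)*(1/281) + sqrt(5)/155 = 1/106499 + sqrt(5)/155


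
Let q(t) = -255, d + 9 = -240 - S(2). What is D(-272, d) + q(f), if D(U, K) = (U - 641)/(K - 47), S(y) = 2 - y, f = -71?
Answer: -74567/296 ≈ -251.92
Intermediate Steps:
d = -249 (d = -9 + (-240 - (2 - 1*2)) = -9 + (-240 - (2 - 2)) = -9 + (-240 - 1*0) = -9 + (-240 + 0) = -9 - 240 = -249)
D(U, K) = (-641 + U)/(-47 + K)
D(-272, d) + q(f) = (-641 - 272)/(-47 - 249) - 255 = -913/(-296) - 255 = -1/296*(-913) - 255 = 913/296 - 255 = -74567/296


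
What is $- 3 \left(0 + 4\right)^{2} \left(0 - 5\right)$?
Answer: $240$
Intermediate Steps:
$- 3 \left(0 + 4\right)^{2} \left(0 - 5\right) = - 3 \cdot 4^{2} \left(-5\right) = \left(-3\right) 16 \left(-5\right) = \left(-48\right) \left(-5\right) = 240$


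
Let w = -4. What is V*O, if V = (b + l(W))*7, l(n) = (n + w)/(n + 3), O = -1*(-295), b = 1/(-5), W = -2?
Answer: -12803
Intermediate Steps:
b = -⅕ ≈ -0.20000
O = 295
l(n) = (-4 + n)/(3 + n) (l(n) = (n - 4)/(n + 3) = (-4 + n)/(3 + n))
V = -217/5 (V = (-⅕ + (-4 - 2)/(3 - 2))*7 = (-⅕ - 6/1)*7 = (-⅕ + 1*(-6))*7 = (-⅕ - 6)*7 = -31/5*7 = -217/5 ≈ -43.400)
V*O = -217/5*295 = -12803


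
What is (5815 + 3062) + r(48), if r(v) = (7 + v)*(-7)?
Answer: 8492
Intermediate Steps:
r(v) = -49 - 7*v
(5815 + 3062) + r(48) = (5815 + 3062) + (-49 - 7*48) = 8877 + (-49 - 336) = 8877 - 385 = 8492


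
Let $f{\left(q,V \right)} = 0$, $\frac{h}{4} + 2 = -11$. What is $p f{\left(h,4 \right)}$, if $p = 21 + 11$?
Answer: $0$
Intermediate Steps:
$p = 32$
$h = -52$ ($h = -8 + 4 \left(-11\right) = -8 - 44 = -52$)
$p f{\left(h,4 \right)} = 32 \cdot 0 = 0$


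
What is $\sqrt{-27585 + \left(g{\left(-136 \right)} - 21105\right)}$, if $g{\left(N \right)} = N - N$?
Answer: $3 i \sqrt{5410} \approx 220.66 i$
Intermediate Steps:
$g{\left(N \right)} = 0$
$\sqrt{-27585 + \left(g{\left(-136 \right)} - 21105\right)} = \sqrt{-27585 + \left(0 - 21105\right)} = \sqrt{-27585 - 21105} = \sqrt{-48690} = 3 i \sqrt{5410}$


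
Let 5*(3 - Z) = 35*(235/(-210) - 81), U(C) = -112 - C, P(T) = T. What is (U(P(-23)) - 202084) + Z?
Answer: -1209571/6 ≈ -2.0160e+5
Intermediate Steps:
Z = 3467/6 (Z = 3 - 7*(235/(-210) - 81) = 3 - 7*(235*(-1/210) - 81) = 3 - 7*(-47/42 - 81) = 3 - 7*(-3449)/42 = 3 - 1/5*(-17245/6) = 3 + 3449/6 = 3467/6 ≈ 577.83)
(U(P(-23)) - 202084) + Z = ((-112 - 1*(-23)) - 202084) + 3467/6 = ((-112 + 23) - 202084) + 3467/6 = (-89 - 202084) + 3467/6 = -202173 + 3467/6 = -1209571/6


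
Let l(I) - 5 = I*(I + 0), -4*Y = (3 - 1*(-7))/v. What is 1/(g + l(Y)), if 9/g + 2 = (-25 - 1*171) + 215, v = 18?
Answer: 22032/122249 ≈ 0.18022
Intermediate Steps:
Y = -5/36 (Y = -(3 - 1*(-7))/(4*18) = -(3 + 7)/(4*18) = -5/(2*18) = -1/4*5/9 = -5/36 ≈ -0.13889)
l(I) = 5 + I**2 (l(I) = 5 + I*(I + 0) = 5 + I*I = 5 + I**2)
g = 9/17 (g = 9/(-2 + ((-25 - 1*171) + 215)) = 9/(-2 + ((-25 - 171) + 215)) = 9/(-2 + (-196 + 215)) = 9/(-2 + 19) = 9/17 ≈ 0.52941)
1/(g + l(Y)) = 1/(9/17 + (5 + (-5/36)**2)) = 1/(9/17 + (5 + 25/1296)) = 1/(9/17 + 6505/1296) = 1/(122249/22032) = 22032/122249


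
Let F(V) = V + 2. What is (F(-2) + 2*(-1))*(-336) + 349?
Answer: 1021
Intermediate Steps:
F(V) = 2 + V
(F(-2) + 2*(-1))*(-336) + 349 = ((2 - 2) + 2*(-1))*(-336) + 349 = (0 - 2)*(-336) + 349 = -2*(-336) + 349 = 672 + 349 = 1021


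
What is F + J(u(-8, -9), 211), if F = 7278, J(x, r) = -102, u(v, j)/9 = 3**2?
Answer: 7176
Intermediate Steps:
u(v, j) = 81 (u(v, j) = 9*3**2 = 9*9 = 81)
F + J(u(-8, -9), 211) = 7278 - 102 = 7176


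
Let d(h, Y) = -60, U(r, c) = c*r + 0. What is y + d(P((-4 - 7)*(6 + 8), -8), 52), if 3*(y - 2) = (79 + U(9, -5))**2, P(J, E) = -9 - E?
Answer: 982/3 ≈ 327.33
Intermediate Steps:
U(r, c) = c*r
y = 1162/3 (y = 2 + (79 - 5*9)**2/3 = 2 + (79 - 45)**2/3 = 2 + (1/3)*34**2 = 2 + (1/3)*1156 = 2 + 1156/3 = 1162/3 ≈ 387.33)
y + d(P((-4 - 7)*(6 + 8), -8), 52) = 1162/3 - 60 = 982/3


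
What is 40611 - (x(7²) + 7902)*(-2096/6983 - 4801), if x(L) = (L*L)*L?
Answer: 4209692102542/6983 ≈ 6.0285e+8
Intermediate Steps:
x(L) = L³ (x(L) = L²*L = L³)
40611 - (x(7²) + 7902)*(-2096/6983 - 4801) = 40611 - ((7²)³ + 7902)*(-2096/6983 - 4801) = 40611 - (49³ + 7902)*(-2096*1/6983 - 4801) = 40611 - (117649 + 7902)*(-2096/6983 - 4801) = 40611 - 125551*(-33527479)/6983 = 40611 - 1*(-4209408515929/6983) = 40611 + 4209408515929/6983 = 4209692102542/6983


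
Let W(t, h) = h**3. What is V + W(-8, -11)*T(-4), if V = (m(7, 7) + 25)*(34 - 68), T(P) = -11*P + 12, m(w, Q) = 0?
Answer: -75386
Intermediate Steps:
T(P) = 12 - 11*P
V = -850 (V = (0 + 25)*(34 - 68) = 25*(-34) = -850)
V + W(-8, -11)*T(-4) = -850 + (-11)**3*(12 - 11*(-4)) = -850 - 1331*(12 + 44) = -850 - 1331*56 = -850 - 74536 = -75386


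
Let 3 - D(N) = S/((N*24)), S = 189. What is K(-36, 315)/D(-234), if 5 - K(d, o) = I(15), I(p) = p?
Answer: -2080/631 ≈ -3.2964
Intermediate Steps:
K(d, o) = -10 (K(d, o) = 5 - 1*15 = 5 - 15 = -10)
D(N) = 3 - 63/(8*N) (D(N) = 3 - 189/(N*24) = 3 - 189/(24*N) = 3 - 189*1/(24*N) = 3 - 63/(8*N))
K(-36, 315)/D(-234) = -10/(3 - 63/8/(-234)) = -10/(3 - 63/8*(-1/234)) = -10/(3 + 7/208) = -10/631/208 = -10*208/631 = -2080/631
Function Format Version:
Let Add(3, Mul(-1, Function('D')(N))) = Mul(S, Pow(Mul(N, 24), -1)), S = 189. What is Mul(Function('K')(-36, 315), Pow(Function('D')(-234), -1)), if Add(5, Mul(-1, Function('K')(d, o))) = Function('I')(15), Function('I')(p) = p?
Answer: Rational(-2080, 631) ≈ -3.2964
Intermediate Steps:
Function('K')(d, o) = -10 (Function('K')(d, o) = Add(5, Mul(-1, 15)) = Add(5, -15) = -10)
Function('D')(N) = Add(3, Mul(Rational(-63, 8), Pow(N, -1))) (Function('D')(N) = Add(3, Mul(-1, Mul(189, Pow(Mul(N, 24), -1)))) = Add(3, Mul(-1, Mul(189, Pow(Mul(24, N), -1)))) = Add(3, Mul(-1, Mul(189, Mul(Rational(1, 24), Pow(N, -1))))) = Add(3, Mul(-1, Mul(Rational(63, 8), Pow(N, -1)))) = Add(3, Mul(Rational(-63, 8), Pow(N, -1))))
Mul(Function('K')(-36, 315), Pow(Function('D')(-234), -1)) = Mul(-10, Pow(Add(3, Mul(Rational(-63, 8), Pow(-234, -1))), -1)) = Mul(-10, Pow(Add(3, Mul(Rational(-63, 8), Rational(-1, 234))), -1)) = Mul(-10, Pow(Add(3, Rational(7, 208)), -1)) = Mul(-10, Pow(Rational(631, 208), -1)) = Mul(-10, Rational(208, 631)) = Rational(-2080, 631)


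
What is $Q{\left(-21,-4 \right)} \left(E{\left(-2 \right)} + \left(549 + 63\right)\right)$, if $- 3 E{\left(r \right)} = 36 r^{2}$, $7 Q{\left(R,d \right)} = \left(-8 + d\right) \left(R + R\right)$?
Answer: $40608$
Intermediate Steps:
$Q{\left(R,d \right)} = \frac{2 R \left(-8 + d\right)}{7}$ ($Q{\left(R,d \right)} = \frac{\left(-8 + d\right) \left(R + R\right)}{7} = \frac{\left(-8 + d\right) 2 R}{7} = \frac{2 R \left(-8 + d\right)}{7}$)
$E{\left(r \right)} = - 12 r^{2}$ ($E{\left(r \right)} = - \frac{36 r^{2}}{3} = - 12 r^{2}$)
$Q{\left(-21,-4 \right)} \left(E{\left(-2 \right)} + \left(549 + 63\right)\right) = \frac{2}{7} \left(-21\right) \left(-8 - 4\right) \left(- 12 \left(-2\right)^{2} + \left(549 + 63\right)\right) = \frac{2}{7} \left(-21\right) \left(-12\right) \left(\left(-12\right) 4 + 612\right) = 72 \left(-48 + 612\right) = 72 \cdot 564 = 40608$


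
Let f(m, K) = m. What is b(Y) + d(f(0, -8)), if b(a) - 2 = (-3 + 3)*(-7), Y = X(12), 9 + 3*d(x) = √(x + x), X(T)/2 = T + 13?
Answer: -1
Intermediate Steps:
X(T) = 26 + 2*T (X(T) = 2*(T + 13) = 2*(13 + T) = 26 + 2*T)
d(x) = -3 + √2*√x/3 (d(x) = -3 + √(x + x)/3 = -3 + √(2*x)/3 = -3 + (√2*√x)/3 = -3 + √2*√x/3)
Y = 50 (Y = 26 + 2*12 = 26 + 24 = 50)
b(a) = 2 (b(a) = 2 + (-3 + 3)*(-7) = 2 + 0*(-7) = 2 + 0 = 2)
b(Y) + d(f(0, -8)) = 2 + (-3 + √2*√0/3) = 2 + (-3 + (⅓)*√2*0) = 2 + (-3 + 0) = 2 - 3 = -1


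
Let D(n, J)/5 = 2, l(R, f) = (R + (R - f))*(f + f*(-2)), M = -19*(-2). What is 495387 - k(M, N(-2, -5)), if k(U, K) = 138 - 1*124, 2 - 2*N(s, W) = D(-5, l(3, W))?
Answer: 495373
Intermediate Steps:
M = 38
l(R, f) = -f*(-f + 2*R) (l(R, f) = (-f + 2*R)*(f - 2*f) = (-f + 2*R)*(-f) = -f*(-f + 2*R))
D(n, J) = 10 (D(n, J) = 5*2 = 10)
N(s, W) = -4 (N(s, W) = 1 - 1/2*10 = 1 - 5 = -4)
k(U, K) = 14 (k(U, K) = 138 - 124 = 14)
495387 - k(M, N(-2, -5)) = 495387 - 1*14 = 495387 - 14 = 495373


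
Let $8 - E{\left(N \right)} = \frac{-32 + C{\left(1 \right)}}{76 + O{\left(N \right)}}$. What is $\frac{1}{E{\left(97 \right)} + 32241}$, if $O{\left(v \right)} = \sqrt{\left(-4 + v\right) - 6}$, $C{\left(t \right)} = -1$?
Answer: $\frac{183467069}{5916710389762} + \frac{33 \sqrt{87}}{5916710389762} \approx 3.1008 \cdot 10^{-5}$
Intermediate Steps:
$O{\left(v \right)} = \sqrt{-10 + v}$
$E{\left(N \right)} = 8 + \frac{33}{76 + \sqrt{-10 + N}}$ ($E{\left(N \right)} = 8 - \frac{-32 - 1}{76 + \sqrt{-10 + N}} = 8 - - \frac{33}{76 + \sqrt{-10 + N}} = 8 + \frac{33}{76 + \sqrt{-10 + N}}$)
$\frac{1}{E{\left(97 \right)} + 32241} = \frac{1}{\frac{641 + 8 \sqrt{-10 + 97}}{76 + \sqrt{-10 + 97}} + 32241} = \frac{1}{\frac{641 + 8 \sqrt{87}}{76 + \sqrt{87}} + 32241} = \frac{1}{32241 + \frac{641 + 8 \sqrt{87}}{76 + \sqrt{87}}}$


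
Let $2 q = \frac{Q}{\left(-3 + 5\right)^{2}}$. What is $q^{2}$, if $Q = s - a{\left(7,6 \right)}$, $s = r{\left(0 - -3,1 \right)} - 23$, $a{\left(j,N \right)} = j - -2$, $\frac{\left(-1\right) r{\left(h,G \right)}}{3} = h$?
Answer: $\frac{1681}{64} \approx 26.266$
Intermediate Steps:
$r{\left(h,G \right)} = - 3 h$
$a{\left(j,N \right)} = 2 + j$ ($a{\left(j,N \right)} = j + 2 = 2 + j$)
$s = -32$ ($s = - 3 \left(0 - -3\right) - 23 = - 3 \left(0 + 3\right) - 23 = \left(-3\right) 3 - 23 = -9 - 23 = -32$)
$Q = -41$ ($Q = -32 - \left(2 + 7\right) = -32 - 9 = -41$)
$q = - \frac{41}{8}$ ($q = \frac{\left(-41\right) \frac{1}{\left(-3 + 5\right)^{2}}}{2} = \frac{\left(-41\right) \frac{1}{2^{2}}}{2} = \frac{\left(-41\right) \frac{1}{4}}{2} = \frac{1}{2} \left(- \frac{41}{4}\right) = - \frac{41}{8} \approx -5.125$)
$q^{2} = \left(- \frac{41}{8}\right)^{2} = \frac{1681}{64}$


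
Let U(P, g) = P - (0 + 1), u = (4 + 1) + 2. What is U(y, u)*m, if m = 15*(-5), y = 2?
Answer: -75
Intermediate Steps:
m = -75
u = 7 (u = 5 + 2 = 7)
U(P, g) = -1 + P (U(P, g) = P - 1*1 = P - 1 = -1 + P)
U(y, u)*m = (-1 + 2)*(-75) = 1*(-75) = -75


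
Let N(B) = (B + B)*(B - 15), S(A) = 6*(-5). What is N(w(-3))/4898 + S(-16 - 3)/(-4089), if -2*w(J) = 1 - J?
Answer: 70832/3337987 ≈ 0.021220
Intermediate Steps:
S(A) = -30
w(J) = -½ + J/2 (w(J) = -(1 - J)/2 = -½ + J/2)
N(B) = 2*B*(-15 + B) (N(B) = (2*B)*(-15 + B) = 2*B*(-15 + B))
N(w(-3))/4898 + S(-16 - 3)/(-4089) = (2*(-½ + (½)*(-3))*(-15 + (-½ + (½)*(-3))))/4898 - 30/(-4089) = (2*(-½ - 3/2)*(-15 + (-½ - 3/2)))*(1/4898) - 30*(-1/4089) = (2*(-2)*(-15 - 2))*(1/4898) + 10/1363 = (2*(-2)*(-17))*(1/4898) + 10/1363 = 68*(1/4898) + 10/1363 = 34/2449 + 10/1363 = 70832/3337987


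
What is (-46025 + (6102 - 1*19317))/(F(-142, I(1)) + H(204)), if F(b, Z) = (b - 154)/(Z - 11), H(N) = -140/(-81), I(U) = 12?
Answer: 1199610/5959 ≈ 201.31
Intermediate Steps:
H(N) = 140/81 (H(N) = -140*(-1/81) = 140/81)
F(b, Z) = (-154 + b)/(-11 + Z)
(-46025 + (6102 - 1*19317))/(F(-142, I(1)) + H(204)) = (-46025 + (6102 - 1*19317))/((-154 - 142)/(-11 + 12) + 140/81) = (-46025 + (6102 - 19317))/(-296/1 + 140/81) = (-46025 - 13215)/(1*(-296) + 140/81) = -59240/(-296 + 140/81) = -59240/(-23836/81) = -59240*(-81/23836) = 1199610/5959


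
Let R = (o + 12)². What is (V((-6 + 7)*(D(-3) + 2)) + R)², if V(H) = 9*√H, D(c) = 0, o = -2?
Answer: 10162 + 1800*√2 ≈ 12708.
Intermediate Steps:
R = 100 (R = (-2 + 12)² = 10² = 100)
(V((-6 + 7)*(D(-3) + 2)) + R)² = (9*√((-6 + 7)*(0 + 2)) + 100)² = (9*√(1*2) + 100)² = (9*√2 + 100)² = (100 + 9*√2)²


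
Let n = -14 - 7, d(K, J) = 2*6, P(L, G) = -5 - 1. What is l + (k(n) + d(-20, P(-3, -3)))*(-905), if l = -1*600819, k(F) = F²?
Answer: -1010784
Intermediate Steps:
P(L, G) = -6
d(K, J) = 12
n = -21
l = -600819
l + (k(n) + d(-20, P(-3, -3)))*(-905) = -600819 + ((-21)² + 12)*(-905) = -600819 + (441 + 12)*(-905) = -600819 + 453*(-905) = -600819 - 409965 = -1010784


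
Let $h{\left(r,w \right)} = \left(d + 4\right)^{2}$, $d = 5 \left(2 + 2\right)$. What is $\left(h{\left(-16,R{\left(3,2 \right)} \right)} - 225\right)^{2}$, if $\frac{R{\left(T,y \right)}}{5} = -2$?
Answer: $123201$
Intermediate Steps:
$R{\left(T,y \right)} = -10$ ($R{\left(T,y \right)} = 5 \left(-2\right) = -10$)
$d = 20$ ($d = 5 \cdot 4 = 20$)
$h{\left(r,w \right)} = 576$ ($h{\left(r,w \right)} = \left(20 + 4\right)^{2} = 24^{2} = 576$)
$\left(h{\left(-16,R{\left(3,2 \right)} \right)} - 225\right)^{2} = \left(576 - 225\right)^{2} = 351^{2} = 123201$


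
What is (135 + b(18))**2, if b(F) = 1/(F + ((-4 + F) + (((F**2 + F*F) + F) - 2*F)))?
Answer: 7987175641/438244 ≈ 18225.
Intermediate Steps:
b(F) = 1/(-4 + F + 2*F**2) (b(F) = 1/(F + ((-4 + F) + (((F**2 + F**2) + F) - 2*F))) = 1/(F + ((-4 + F) + ((2*F**2 + F) - 2*F))) = 1/(F + ((-4 + F) + ((F + 2*F**2) - 2*F))) = 1/(F + ((-4 + F) + (-F + 2*F**2))) = 1/(F + (-4 + 2*F**2)) = 1/(-4 + F + 2*F**2))
(135 + b(18))**2 = (135 + 1/(-4 + 18 + 2*18**2))**2 = (135 + 1/(-4 + 18 + 2*324))**2 = (135 + 1/(-4 + 18 + 648))**2 = (135 + 1/662)**2 = (89371/662)**2 = 7987175641/438244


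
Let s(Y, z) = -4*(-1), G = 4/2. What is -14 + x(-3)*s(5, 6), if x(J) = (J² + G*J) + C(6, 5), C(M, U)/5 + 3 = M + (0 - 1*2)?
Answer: 18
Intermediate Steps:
C(M, U) = -25 + 5*M (C(M, U) = -15 + 5*(M + (0 - 1*2)) = -15 + 5*(M + (0 - 2)) = -15 + 5*(M - 2) = -15 + 5*(-2 + M) = -15 + (-10 + 5*M) = -25 + 5*M)
G = 2 (G = 4*(½) = 2)
s(Y, z) = 4
x(J) = 5 + J² + 2*J (x(J) = (J² + 2*J) + (-25 + 5*6) = (J² + 2*J) + (-25 + 30) = (J² + 2*J) + 5 = 5 + J² + 2*J)
-14 + x(-3)*s(5, 6) = -14 + (5 + (-3)² + 2*(-3))*4 = -14 + (5 + 9 - 6)*4 = -14 + 8*4 = -14 + 32 = 18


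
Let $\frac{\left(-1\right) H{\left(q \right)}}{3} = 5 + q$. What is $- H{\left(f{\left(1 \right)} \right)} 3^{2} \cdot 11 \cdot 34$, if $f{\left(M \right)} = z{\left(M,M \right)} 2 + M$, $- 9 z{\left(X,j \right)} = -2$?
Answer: $65076$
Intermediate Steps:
$z{\left(X,j \right)} = \frac{2}{9}$ ($z{\left(X,j \right)} = \left(- \frac{1}{9}\right) \left(-2\right) = \frac{2}{9}$)
$f{\left(M \right)} = \frac{4}{9} + M$ ($f{\left(M \right)} = \frac{2}{9} \cdot 2 + M = \frac{4}{9} + M$)
$H{\left(q \right)} = -15 - 3 q$ ($H{\left(q \right)} = - 3 \left(5 + q\right) = -15 - 3 q$)
$- H{\left(f{\left(1 \right)} \right)} 3^{2} \cdot 11 \cdot 34 = - \left(-15 - 3 \left(\frac{4}{9} + 1\right)\right) 3^{2} \cdot 11 \cdot 34 = - \left(-15 - \frac{13}{3}\right) 9 \cdot 11 \cdot 34 = - \left(-15 - \frac{13}{3}\right) 99 \cdot 34 = - \frac{\left(-58\right) 3366}{3} = \left(-1\right) \left(-65076\right) = 65076$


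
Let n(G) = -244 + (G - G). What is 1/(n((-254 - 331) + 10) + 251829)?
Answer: 1/251585 ≈ 3.9748e-6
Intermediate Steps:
n(G) = -244 (n(G) = -244 + 0 = -244)
1/(n((-254 - 331) + 10) + 251829) = 1/(-244 + 251829) = 1/251585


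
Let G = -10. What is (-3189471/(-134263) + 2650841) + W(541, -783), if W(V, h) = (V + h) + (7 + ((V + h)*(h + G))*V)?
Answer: 14295220028247/134263 ≈ 1.0647e+8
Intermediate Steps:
W(V, h) = 7 + V + h + V*(-10 + h)*(V + h) (W(V, h) = (V + h) + (7 + ((V + h)*(h - 10))*V) = (V + h) + (7 + ((V + h)*(-10 + h))*V) = (V + h) + (7 + ((-10 + h)*(V + h))*V) = (V + h) + (7 + V*(-10 + h)*(V + h)) = 7 + V + h + V*(-10 + h)*(V + h))
(-3189471/(-134263) + 2650841) + W(541, -783) = (-3189471/(-134263) + 2650841) + (7 + 541 - 783 - 10*541² + 541*(-783)² - 783*541² - 10*541*(-783)) = (-3189471*(-1/134263) + 2650841) + (7 + 541 - 783 - 10*292681 + 541*613089 - 783*292681 + 4236030) = (3189471/134263 + 2650841) + (7 + 541 - 783 - 2926810 + 331681149 - 229169223 + 4236030) = 355913054654/134263 + 103820911 = 14295220028247/134263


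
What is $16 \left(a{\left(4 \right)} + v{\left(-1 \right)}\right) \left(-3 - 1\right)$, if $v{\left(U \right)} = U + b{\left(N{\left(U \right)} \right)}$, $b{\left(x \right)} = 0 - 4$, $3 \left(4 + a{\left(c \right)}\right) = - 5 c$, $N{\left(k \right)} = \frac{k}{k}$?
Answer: $\frac{3008}{3} \approx 1002.7$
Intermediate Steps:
$N{\left(k \right)} = 1$
$a{\left(c \right)} = -4 - \frac{5 c}{3}$ ($a{\left(c \right)} = -4 + \frac{\left(-5\right) c}{3} = -4 - \frac{5 c}{3}$)
$b{\left(x \right)} = -4$
$v{\left(U \right)} = -4 + U$ ($v{\left(U \right)} = U - 4 = -4 + U$)
$16 \left(a{\left(4 \right)} + v{\left(-1 \right)}\right) \left(-3 - 1\right) = 16 \left(\left(-4 - \frac{20}{3}\right) - 5\right) \left(-3 - 1\right) = 16 \left(- \frac{32}{3} - 5\right) \left(-4\right) = 16 \left(\left(- \frac{47}{3}\right) \left(-4\right)\right) = 16 \cdot \frac{188}{3} = \frac{3008}{3}$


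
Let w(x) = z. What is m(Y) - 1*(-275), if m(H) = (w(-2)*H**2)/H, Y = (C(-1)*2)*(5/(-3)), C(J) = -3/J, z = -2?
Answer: 295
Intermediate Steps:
w(x) = -2
Y = -10 (Y = (-3/(-1)*2)*(5/(-3)) = (-3*(-1)*2)*(5*(-1/3)) = (3*2)*(-5/3) = 6*(-5/3) = -10)
m(H) = -2*H (m(H) = (-2*H**2)/H = -2*H)
m(Y) - 1*(-275) = -2*(-10) - 1*(-275) = 20 + 275 = 295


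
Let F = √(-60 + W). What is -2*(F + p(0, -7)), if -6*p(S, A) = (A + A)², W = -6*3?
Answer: 196/3 - 2*I*√78 ≈ 65.333 - 17.664*I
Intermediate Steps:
W = -18
p(S, A) = -2*A²/3 (p(S, A) = -(A + A)²/6 = -4*A²/6 = -2*A²/3)
F = I*√78 (F = √(-60 - 18) = √(-78) = I*√78 ≈ 8.8318*I)
-2*(F + p(0, -7)) = -2*(I*√78 - ⅔*(-7)²) = -2*(I*√78 - ⅔*49) = -2*(I*√78 - 98/3) = -2*(-98/3 + I*√78) = 196/3 - 2*I*√78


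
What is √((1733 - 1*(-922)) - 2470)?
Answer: √185 ≈ 13.601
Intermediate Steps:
√((1733 - 1*(-922)) - 2470) = √((1733 + 922) - 2470) = √(2655 - 2470) = √185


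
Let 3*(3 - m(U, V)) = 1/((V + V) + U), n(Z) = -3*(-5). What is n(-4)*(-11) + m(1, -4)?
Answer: -3401/21 ≈ -161.95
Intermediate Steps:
n(Z) = 15
m(U, V) = 3 - 1/(3*(U + 2*V)) (m(U, V) = 3 - 1/(3*((V + V) + U)) = 3 - 1/(3*(2*V + U)) = 3 - 1/(3*(U + 2*V)))
n(-4)*(-11) + m(1, -4) = 15*(-11) + (-1 + 9*1 + 18*(-4))/(3*(1 + 2*(-4))) = -165 + (-1 + 9 - 72)/(3*(1 - 8)) = -165 + (⅓)*(-64)/(-7) = -165 + (⅓)*(-⅐)*(-64) = -165 + 64/21 = -3401/21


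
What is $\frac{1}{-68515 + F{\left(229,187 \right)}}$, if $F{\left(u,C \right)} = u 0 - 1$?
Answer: $- \frac{1}{68516} \approx -1.4595 \cdot 10^{-5}$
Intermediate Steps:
$F{\left(u,C \right)} = -1$ ($F{\left(u,C \right)} = 0 - 1 = -1$)
$\frac{1}{-68515 + F{\left(229,187 \right)}} = \frac{1}{-68515 - 1} = \frac{1}{-68516} = - \frac{1}{68516}$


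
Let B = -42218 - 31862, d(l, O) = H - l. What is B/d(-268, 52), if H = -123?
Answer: -14816/29 ≈ -510.90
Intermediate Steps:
d(l, O) = -123 - l
B = -74080
B/d(-268, 52) = -74080/(-123 - 1*(-268)) = -74080/(-123 + 268) = -74080/145 = -74080*1/145 = -14816/29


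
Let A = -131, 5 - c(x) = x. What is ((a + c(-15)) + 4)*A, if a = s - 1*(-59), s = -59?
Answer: -3144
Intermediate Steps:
c(x) = 5 - x
a = 0 (a = -59 - 1*(-59) = -59 + 59 = 0)
((a + c(-15)) + 4)*A = ((0 + (5 - 1*(-15))) + 4)*(-131) = ((0 + (5 + 15)) + 4)*(-131) = ((0 + 20) + 4)*(-131) = (20 + 4)*(-131) = 24*(-131) = -3144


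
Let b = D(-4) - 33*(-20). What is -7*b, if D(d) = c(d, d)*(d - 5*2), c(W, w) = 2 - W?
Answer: -4032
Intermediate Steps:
D(d) = (-10 + d)*(2 - d) (D(d) = (2 - d)*(d - 5*2) = (2 - d)*(d - 10) = (2 - d)*(-10 + d) = (-10 + d)*(2 - d))
b = 576 (b = -(-10 - 4)*(-2 - 4) - 33*(-20) = -1*(-14)*(-6) + 660 = -84 + 660 = 576)
-7*b = -7*576 = -4032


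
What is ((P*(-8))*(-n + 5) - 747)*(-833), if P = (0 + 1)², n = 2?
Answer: 642243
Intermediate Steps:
P = 1 (P = 1² = 1)
((P*(-8))*(-n + 5) - 747)*(-833) = ((1*(-8))*(-1*2 + 5) - 747)*(-833) = (-8*(-2 + 5) - 747)*(-833) = (-8*3 - 747)*(-833) = (-24 - 747)*(-833) = -771*(-833) = 642243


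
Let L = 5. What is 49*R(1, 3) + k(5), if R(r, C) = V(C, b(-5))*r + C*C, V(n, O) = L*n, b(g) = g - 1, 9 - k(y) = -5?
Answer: 1190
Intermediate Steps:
k(y) = 14 (k(y) = 9 - 1*(-5) = 9 + 5 = 14)
b(g) = -1 + g
V(n, O) = 5*n
R(r, C) = C**2 + 5*C*r (R(r, C) = (5*C)*r + C*C = 5*C*r + C**2 = C**2 + 5*C*r)
49*R(1, 3) + k(5) = 49*(3*(3 + 5*1)) + 14 = 49*(3*(3 + 5)) + 14 = 49*(3*8) + 14 = 49*24 + 14 = 1176 + 14 = 1190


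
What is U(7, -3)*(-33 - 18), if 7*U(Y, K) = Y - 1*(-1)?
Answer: -408/7 ≈ -58.286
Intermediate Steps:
U(Y, K) = ⅐ + Y/7 (U(Y, K) = (Y - 1*(-1))/7 = (Y + 1)/7 = (1 + Y)/7 = ⅐ + Y/7)
U(7, -3)*(-33 - 18) = (⅐ + (⅐)*7)*(-33 - 18) = (⅐ + 1)*(-51) = (8/7)*(-51) = -408/7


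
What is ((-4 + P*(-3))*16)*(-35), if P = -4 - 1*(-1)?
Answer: -2800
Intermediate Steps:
P = -3 (P = -4 + 1 = -3)
((-4 + P*(-3))*16)*(-35) = ((-4 - 3*(-3))*16)*(-35) = ((-4 + 9)*16)*(-35) = (5*16)*(-35) = 80*(-35) = -2800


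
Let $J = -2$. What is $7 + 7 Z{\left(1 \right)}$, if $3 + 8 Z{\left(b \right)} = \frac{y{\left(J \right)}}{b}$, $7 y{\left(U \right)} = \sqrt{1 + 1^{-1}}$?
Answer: $\frac{35}{8} + \frac{\sqrt{2}}{8} \approx 4.5518$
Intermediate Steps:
$y{\left(U \right)} = \frac{\sqrt{2}}{7}$ ($y{\left(U \right)} = \frac{\sqrt{1 + 1^{-1}}}{7} = \frac{\sqrt{1 + 1}}{7} = \frac{\sqrt{2}}{7}$)
$Z{\left(b \right)} = - \frac{3}{8} + \frac{\sqrt{2}}{56 b}$ ($Z{\left(b \right)} = - \frac{3}{8} + \frac{\frac{\sqrt{2}}{7} \frac{1}{b}}{8} = - \frac{3}{8} + \frac{\frac{1}{7} \sqrt{2} \frac{1}{b}}{8} = - \frac{3}{8} + \frac{\sqrt{2}}{56 b}$)
$7 + 7 Z{\left(1 \right)} = 7 + 7 \frac{\sqrt{2} - 21}{56 \cdot 1} = 7 + 7 \cdot \frac{1}{56} \cdot 1 \left(\sqrt{2} - 21\right) = 7 + 7 \cdot \frac{1}{56} \cdot 1 \left(-21 + \sqrt{2}\right) = 7 + 7 \left(- \frac{3}{8} + \frac{\sqrt{2}}{56}\right) = 7 - \left(\frac{21}{8} - \frac{\sqrt{2}}{8}\right) = \frac{35}{8} + \frac{\sqrt{2}}{8}$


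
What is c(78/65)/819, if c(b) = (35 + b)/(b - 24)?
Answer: -181/93366 ≈ -0.0019386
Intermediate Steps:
c(b) = (35 + b)/(-24 + b)
c(78/65)/819 = ((35 + 78/65)/(-24 + 78/65))/819 = ((35 + 78*(1/65))/(-24 + 78*(1/65)))*(1/819) = ((35 + 6/5)/(-24 + 6/5))*(1/819) = ((181/5)/(-114/5))*(1/819) = -5/114*181/5*(1/819) = -181/114*1/819 = -181/93366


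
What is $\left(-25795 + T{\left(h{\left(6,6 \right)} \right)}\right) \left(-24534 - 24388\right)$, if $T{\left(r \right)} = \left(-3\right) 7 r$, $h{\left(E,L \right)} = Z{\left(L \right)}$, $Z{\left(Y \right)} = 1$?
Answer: $1262970352$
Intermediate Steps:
$h{\left(E,L \right)} = 1$
$T{\left(r \right)} = - 21 r$
$\left(-25795 + T{\left(h{\left(6,6 \right)} \right)}\right) \left(-24534 - 24388\right) = \left(-25795 - 21\right) \left(-24534 - 24388\right) = \left(-25795 - 21\right) \left(-48922\right) = \left(-25816\right) \left(-48922\right) = 1262970352$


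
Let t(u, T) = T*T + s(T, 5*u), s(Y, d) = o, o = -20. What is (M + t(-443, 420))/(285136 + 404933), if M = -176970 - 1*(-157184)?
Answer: 52198/230023 ≈ 0.22693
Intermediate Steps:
s(Y, d) = -20
M = -19786 (M = -176970 + 157184 = -19786)
t(u, T) = -20 + T**2 (t(u, T) = T*T - 20 = T**2 - 20 = -20 + T**2)
(M + t(-443, 420))/(285136 + 404933) = (-19786 + (-20 + 420**2))/(285136 + 404933) = (-19786 + (-20 + 176400))/690069 = (-19786 + 176380)*(1/690069) = 156594*(1/690069) = 52198/230023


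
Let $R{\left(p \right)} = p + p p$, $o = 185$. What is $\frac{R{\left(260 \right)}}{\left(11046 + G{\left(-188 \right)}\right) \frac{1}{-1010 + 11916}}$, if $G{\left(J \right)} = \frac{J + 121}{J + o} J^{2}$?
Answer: $\frac{1110121740}{1200593} \approx 924.64$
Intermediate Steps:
$G{\left(J \right)} = \frac{J^{2} \left(121 + J\right)}{185 + J}$ ($G{\left(J \right)} = \frac{J + 121}{J + 185} J^{2} = \frac{121 + J}{185 + J} J^{2} = \frac{J^{2} \left(121 + J\right)}{185 + J}$)
$R{\left(p \right)} = p + p^{2}$
$\frac{R{\left(260 \right)}}{\left(11046 + G{\left(-188 \right)}\right) \frac{1}{-1010 + 11916}} = \frac{260 \left(1 + 260\right)}{\left(11046 + \frac{\left(-188\right)^{2} \left(121 - 188\right)}{185 - 188}\right) \frac{1}{-1010 + 11916}} = \frac{260 \cdot 261}{\left(11046 + 35344 \frac{1}{-3} \left(-67\right)\right) \frac{1}{10906}} = \frac{67860}{\left(11046 + 35344 \left(- \frac{1}{3}\right) \left(-67\right)\right) \frac{1}{10906}} = \frac{67860}{\left(11046 + \frac{2368048}{3}\right) \frac{1}{10906}} = \frac{67860}{\frac{2401186}{3} \cdot \frac{1}{10906}} = \frac{67860}{\frac{1200593}{16359}} = 67860 \cdot \frac{16359}{1200593} = \frac{1110121740}{1200593}$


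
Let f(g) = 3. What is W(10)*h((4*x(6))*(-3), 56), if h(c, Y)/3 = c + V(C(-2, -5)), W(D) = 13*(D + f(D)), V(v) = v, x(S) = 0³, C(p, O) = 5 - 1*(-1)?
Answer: 3042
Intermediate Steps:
C(p, O) = 6 (C(p, O) = 5 + 1 = 6)
x(S) = 0
W(D) = 39 + 13*D (W(D) = 13*(D + 3) = 13*(3 + D) = 39 + 13*D)
h(c, Y) = 18 + 3*c (h(c, Y) = 3*(c + 6) = 3*(6 + c) = 18 + 3*c)
W(10)*h((4*x(6))*(-3), 56) = (39 + 13*10)*(18 + 3*((4*0)*(-3))) = (39 + 130)*(18 + 3*(0*(-3))) = 169*(18 + 3*0) = 169*(18 + 0) = 169*18 = 3042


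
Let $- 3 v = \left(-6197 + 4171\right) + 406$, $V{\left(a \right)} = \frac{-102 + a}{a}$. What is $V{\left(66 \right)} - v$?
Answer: $- \frac{5946}{11} \approx -540.54$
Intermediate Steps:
$V{\left(a \right)} = \frac{-102 + a}{a}$
$v = 540$ ($v = - \frac{\left(-6197 + 4171\right) + 406}{3} = - \frac{-2026 + 406}{3} = \left(- \frac{1}{3}\right) \left(-1620\right) = 540$)
$V{\left(66 \right)} - v = \frac{-102 + 66}{66} - 540 = \frac{1}{66} \left(-36\right) - 540 = - \frac{6}{11} - 540 = - \frac{5946}{11}$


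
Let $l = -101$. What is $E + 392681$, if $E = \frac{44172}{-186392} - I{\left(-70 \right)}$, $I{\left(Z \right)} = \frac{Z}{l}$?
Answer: $\frac{1848108695835}{4706398} \approx 3.9268 \cdot 10^{5}$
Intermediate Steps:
$I{\left(Z \right)} = - \frac{Z}{101}$ ($I{\left(Z \right)} = \frac{Z}{-101} = Z \left(- \frac{1}{101}\right) = - \frac{Z}{101}$)
$E = - \frac{4377203}{4706398}$ ($E = \frac{44172}{-186392} - \left(- \frac{1}{101}\right) \left(-70\right) = 44172 \left(- \frac{1}{186392}\right) - \frac{70}{101} = - \frac{11043}{46598} - \frac{70}{101} = - \frac{4377203}{4706398} \approx -0.93005$)
$E + 392681 = - \frac{4377203}{4706398} + 392681 = \frac{1848108695835}{4706398}$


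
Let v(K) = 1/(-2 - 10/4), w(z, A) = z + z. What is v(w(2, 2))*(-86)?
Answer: 172/9 ≈ 19.111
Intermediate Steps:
w(z, A) = 2*z
v(K) = -2/9 (v(K) = 1/(-2 - 10*1/4) = 1/(-2 - 5/2) = 1/(-9/2) = -2/9)
v(w(2, 2))*(-86) = -2/9*(-86) = 172/9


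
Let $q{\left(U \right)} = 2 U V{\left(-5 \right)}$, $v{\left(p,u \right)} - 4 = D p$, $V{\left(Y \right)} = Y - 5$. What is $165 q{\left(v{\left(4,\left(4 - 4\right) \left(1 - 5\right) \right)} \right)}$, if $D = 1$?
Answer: $-26400$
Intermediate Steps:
$V{\left(Y \right)} = -5 + Y$
$v{\left(p,u \right)} = 4 + p$ ($v{\left(p,u \right)} = 4 + 1 p = 4 + p$)
$q{\left(U \right)} = - 20 U$ ($q{\left(U \right)} = 2 U \left(-5 - 5\right) = 2 U \left(-10\right) = - 20 U$)
$165 q{\left(v{\left(4,\left(4 - 4\right) \left(1 - 5\right) \right)} \right)} = 165 \left(- 20 \left(4 + 4\right)\right) = 165 \left(\left(-20\right) 8\right) = 165 \left(-160\right) = -26400$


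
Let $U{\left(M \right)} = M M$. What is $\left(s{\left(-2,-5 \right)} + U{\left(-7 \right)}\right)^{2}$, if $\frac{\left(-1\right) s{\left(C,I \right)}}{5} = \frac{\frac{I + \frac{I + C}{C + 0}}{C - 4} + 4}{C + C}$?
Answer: $\frac{755161}{256} \approx 2949.8$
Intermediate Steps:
$U{\left(M \right)} = M^{2}$
$s{\left(C,I \right)} = - \frac{5 \left(4 + \frac{I + \frac{C + I}{C}}{-4 + C}\right)}{2 C}$ ($s{\left(C,I \right)} = - 5 \frac{\frac{I + \frac{I + C}{C + 0}}{C - 4} + 4}{C + C} = - 5 \frac{\frac{I + \frac{C + I}{C}}{-4 + C} + 4}{2 C} = - 5 \left(\frac{I + \frac{C + I}{C}}{-4 + C} + 4\right) \frac{1}{2 C} = - 5 \left(4 + \frac{I + \frac{C + I}{C}}{-4 + C}\right) \frac{1}{2 C} = - 5 \frac{4 + \frac{I + \frac{C + I}{C}}{-4 + C}}{2 C} = - \frac{5 \left(4 + \frac{I + \frac{C + I}{C}}{-4 + C}\right)}{2 C}$)
$\left(s{\left(-2,-5 \right)} + U{\left(-7 \right)}\right)^{2} = \left(\frac{5 \left(\left(-1\right) \left(-5\right) - 4 \left(-2\right)^{2} + 15 \left(-2\right) - \left(-2\right) \left(-5\right)\right)}{2 \cdot 4 \left(-4 - 2\right)} + \left(-7\right)^{2}\right)^{2} = \left(\frac{5}{2} \cdot \frac{1}{4} \frac{1}{-6} \left(5 - 16 - 30 - 10\right) + 49\right)^{2} = \left(\frac{5}{2} \cdot \frac{1}{4} \left(- \frac{1}{6}\right) \left(5 - 16 - 30 - 10\right) + 49\right)^{2} = \left(\frac{5}{2} \cdot \frac{1}{4} \left(- \frac{1}{6}\right) \left(-51\right) + 49\right)^{2} = \left(\frac{85}{16} + 49\right)^{2} = \left(\frac{869}{16}\right)^{2} = \frac{755161}{256}$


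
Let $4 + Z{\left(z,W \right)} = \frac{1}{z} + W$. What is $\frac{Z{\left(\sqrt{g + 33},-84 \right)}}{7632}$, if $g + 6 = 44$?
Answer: $- \frac{11}{954} + \frac{\sqrt{71}}{541872} \approx -0.011515$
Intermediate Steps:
$g = 38$ ($g = -6 + 44 = 38$)
$Z{\left(z,W \right)} = -4 + W + \frac{1}{z}$ ($Z{\left(z,W \right)} = -4 + \left(\frac{1}{z} + W\right) = -4 + \left(W + \frac{1}{z}\right) = -4 + W + \frac{1}{z}$)
$\frac{Z{\left(\sqrt{g + 33},-84 \right)}}{7632} = \frac{-4 - 84 + \frac{1}{\sqrt{38 + 33}}}{7632} = \left(-4 - 84 + \frac{1}{\sqrt{71}}\right) \frac{1}{7632} = \left(-4 - 84 + \frac{\sqrt{71}}{71}\right) \frac{1}{7632} = \left(-88 + \frac{\sqrt{71}}{71}\right) \frac{1}{7632} = - \frac{11}{954} + \frac{\sqrt{71}}{541872}$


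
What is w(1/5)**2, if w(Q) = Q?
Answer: 1/25 ≈ 0.040000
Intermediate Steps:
w(1/5)**2 = (1/5)**2 = 1/25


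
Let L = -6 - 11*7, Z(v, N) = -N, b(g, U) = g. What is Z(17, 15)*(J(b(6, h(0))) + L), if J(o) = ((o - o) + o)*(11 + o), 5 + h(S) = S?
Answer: -285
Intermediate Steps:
h(S) = -5 + S
J(o) = o*(11 + o) (J(o) = (0 + o)*(11 + o) = o*(11 + o))
L = -83 (L = -6 - 77 = -83)
Z(17, 15)*(J(b(6, h(0))) + L) = (-1*15)*(6*(11 + 6) - 83) = -15*(6*17 - 83) = -15*(102 - 83) = -15*19 = -285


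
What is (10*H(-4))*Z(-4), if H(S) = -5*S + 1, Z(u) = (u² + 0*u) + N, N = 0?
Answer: 3360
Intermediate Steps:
Z(u) = u² (Z(u) = (u² + 0*u) + 0 = (u² + 0) + 0 = u² + 0 = u²)
H(S) = 1 - 5*S
(10*H(-4))*Z(-4) = (10*(1 - 5*(-4)))*(-4)² = (10*(1 + 20))*16 = (10*21)*16 = 210*16 = 3360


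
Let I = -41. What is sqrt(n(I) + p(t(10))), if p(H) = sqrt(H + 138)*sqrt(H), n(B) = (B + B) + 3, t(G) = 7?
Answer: sqrt(-79 + sqrt(1015)) ≈ 6.8659*I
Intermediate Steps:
n(B) = 3 + 2*B (n(B) = 2*B + 3 = 3 + 2*B)
p(H) = sqrt(H)*sqrt(138 + H) (p(H) = sqrt(138 + H)*sqrt(H) = sqrt(H)*sqrt(138 + H))
sqrt(n(I) + p(t(10))) = sqrt((3 + 2*(-41)) + sqrt(7)*sqrt(138 + 7)) = sqrt((3 - 82) + sqrt(7)*sqrt(145)) = sqrt(-79 + sqrt(1015))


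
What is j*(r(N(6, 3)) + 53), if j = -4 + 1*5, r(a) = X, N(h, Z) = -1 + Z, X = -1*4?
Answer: 49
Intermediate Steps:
X = -4
r(a) = -4
j = 1 (j = -4 + 5 = 1)
j*(r(N(6, 3)) + 53) = 1*(-4 + 53) = 1*49 = 49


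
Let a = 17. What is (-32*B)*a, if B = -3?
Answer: 1632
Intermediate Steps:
(-32*B)*a = -32*(-3)*17 = 96*17 = 1632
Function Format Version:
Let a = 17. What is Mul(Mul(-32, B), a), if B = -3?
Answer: 1632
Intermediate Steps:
Mul(Mul(-32, B), a) = Mul(Mul(-32, -3), 17) = Mul(96, 17) = 1632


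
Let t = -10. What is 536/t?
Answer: -268/5 ≈ -53.600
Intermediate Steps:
536/t = 536/(-10) = 536*(-⅒) = -268/5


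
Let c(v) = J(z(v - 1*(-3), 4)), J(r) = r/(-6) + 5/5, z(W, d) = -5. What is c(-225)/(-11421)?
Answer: -11/68526 ≈ -0.00016052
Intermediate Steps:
J(r) = 1 - r/6 (J(r) = r*(-1/6) + 5*(1/5) = -r/6 + 1 = 1 - r/6)
c(v) = 11/6 (c(v) = 1 - 1/6*(-5) = 1 + 5/6 = 11/6)
c(-225)/(-11421) = (11/6)/(-11421) = (11/6)*(-1/11421) = -11/68526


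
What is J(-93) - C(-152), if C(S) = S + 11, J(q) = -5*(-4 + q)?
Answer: 626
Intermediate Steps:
J(q) = 20 - 5*q
C(S) = 11 + S
J(-93) - C(-152) = (20 - 5*(-93)) - (11 - 152) = (20 + 465) - 1*(-141) = 485 + 141 = 626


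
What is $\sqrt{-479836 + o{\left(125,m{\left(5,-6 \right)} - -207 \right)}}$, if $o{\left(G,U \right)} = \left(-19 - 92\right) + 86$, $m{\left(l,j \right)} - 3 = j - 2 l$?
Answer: $i \sqrt{479861} \approx 692.72 i$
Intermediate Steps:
$m{\left(l,j \right)} = 3 + j - 2 l$ ($m{\left(l,j \right)} = 3 + \left(j - 2 l\right) = 3 + j - 2 l$)
$o{\left(G,U \right)} = -25$ ($o{\left(G,U \right)} = -111 + 86 = -25$)
$\sqrt{-479836 + o{\left(125,m{\left(5,-6 \right)} - -207 \right)}} = \sqrt{-479836 - 25} = \sqrt{-479861} = i \sqrt{479861}$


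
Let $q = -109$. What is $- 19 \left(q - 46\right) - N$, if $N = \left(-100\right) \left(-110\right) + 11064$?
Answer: $-19119$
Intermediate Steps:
$N = 22064$ ($N = 11000 + 11064 = 22064$)
$- 19 \left(q - 46\right) - N = - 19 \left(-109 - 46\right) - 22064 = \left(-19\right) \left(-155\right) - 22064 = 2945 - 22064 = -19119$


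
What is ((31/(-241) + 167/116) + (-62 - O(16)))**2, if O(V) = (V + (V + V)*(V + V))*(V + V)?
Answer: 868758774291434601/781537936 ≈ 1.1116e+9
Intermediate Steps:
O(V) = 2*V*(V + 4*V**2) (O(V) = (V + (2*V)*(2*V))*(2*V) = (V + 4*V**2)*(2*V) = 2*V*(V + 4*V**2))
((31/(-241) + 167/116) + (-62 - O(16)))**2 = ((31/(-241) + 167/116) + (-62 - 16**2*(2 + 8*16)))**2 = ((31*(-1/241) + 167*(1/116)) + (-62 - 256*(2 + 128)))**2 = ((-31/241 + 167/116) + (-62 - 256*130))**2 = (36651/27956 + (-62 - 1*33280))**2 = (36651/27956 + (-62 - 33280))**2 = (36651/27956 - 33342)**2 = (-932072301/27956)**2 = 868758774291434601/781537936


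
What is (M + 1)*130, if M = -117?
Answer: -15080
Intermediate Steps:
(M + 1)*130 = (-117 + 1)*130 = -116*130 = -15080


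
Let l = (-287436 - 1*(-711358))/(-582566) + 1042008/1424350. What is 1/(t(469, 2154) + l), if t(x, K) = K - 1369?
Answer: 207444470525/162844715645082 ≈ 0.0012739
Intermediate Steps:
t(x, K) = -1369 + K
l = 806282957/207444470525 (l = (-287436 + 711358)*(-1/582566) + 1042008*(1/1424350) = 423922*(-1/582566) + 521004/712175 = -211961/291283 + 521004/712175 = 806282957/207444470525 ≈ 0.0038867)
1/(t(469, 2154) + l) = 1/((-1369 + 2154) + 806282957/207444470525) = 1/(785 + 806282957/207444470525) = 1/(162844715645082/207444470525) = 207444470525/162844715645082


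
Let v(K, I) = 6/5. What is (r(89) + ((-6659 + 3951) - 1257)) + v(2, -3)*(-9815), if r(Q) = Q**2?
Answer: -7822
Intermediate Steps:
v(K, I) = 6/5 (v(K, I) = 6*(1/5) = 6/5)
(r(89) + ((-6659 + 3951) - 1257)) + v(2, -3)*(-9815) = (89**2 + ((-6659 + 3951) - 1257)) + (6/5)*(-9815) = (7921 + (-2708 - 1257)) - 11778 = (7921 - 3965) - 11778 = 3956 - 11778 = -7822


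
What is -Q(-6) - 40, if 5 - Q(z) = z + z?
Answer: -57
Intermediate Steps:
Q(z) = 5 - 2*z (Q(z) = 5 - (z + z) = 5 - 2*z)
-Q(-6) - 40 = -(5 - 2*(-6)) - 40 = -(5 + 12) - 40 = -1*17 - 40 = -17 - 40 = -57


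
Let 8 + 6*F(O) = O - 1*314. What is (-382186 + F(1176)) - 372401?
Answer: -2263334/3 ≈ -7.5445e+5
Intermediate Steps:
F(O) = -161/3 + O/6 (F(O) = -4/3 + (O - 1*314)/6 = -4/3 + (O - 314)/6 = -4/3 + (-314 + O)/6 = -4/3 + (-157/3 + O/6) = -161/3 + O/6)
(-382186 + F(1176)) - 372401 = (-382186 + (-161/3 + (⅙)*1176)) - 372401 = (-382186 + (-161/3 + 196)) - 372401 = (-382186 + 427/3) - 372401 = -1146131/3 - 372401 = -2263334/3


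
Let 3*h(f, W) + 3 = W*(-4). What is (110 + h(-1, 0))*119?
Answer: 12971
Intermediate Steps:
h(f, W) = -1 - 4*W/3 (h(f, W) = -1 + (W*(-4))/3 = -1 + (-4*W)/3 = -1 - 4*W/3)
(110 + h(-1, 0))*119 = (110 + (-1 - 4/3*0))*119 = (110 + (-1 + 0))*119 = (110 - 1)*119 = 109*119 = 12971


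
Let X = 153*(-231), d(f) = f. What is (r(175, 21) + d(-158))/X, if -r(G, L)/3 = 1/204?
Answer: 1535/343332 ≈ 0.0044709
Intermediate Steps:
r(G, L) = -1/68 (r(G, L) = -3/204 = -3*1/204 = -1/68)
X = -35343
(r(175, 21) + d(-158))/X = (-1/68 - 158)/(-35343) = -10745/68*(-1/35343) = 1535/343332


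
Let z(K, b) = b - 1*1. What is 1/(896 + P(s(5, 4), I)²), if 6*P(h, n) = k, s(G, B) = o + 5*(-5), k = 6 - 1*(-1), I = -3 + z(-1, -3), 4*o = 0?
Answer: 36/32305 ≈ 0.0011144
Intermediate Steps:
o = 0 (o = (¼)*0 = 0)
z(K, b) = -1 + b (z(K, b) = b - 1 = -1 + b)
I = -7 (I = -3 + (-1 - 3) = -3 - 4 = -7)
k = 7 (k = 6 + 1 = 7)
s(G, B) = -25 (s(G, B) = 0 + 5*(-5) = 0 - 25 = -25)
P(h, n) = 7/6 (P(h, n) = (⅙)*7 = 7/6)
1/(896 + P(s(5, 4), I)²) = 1/(896 + (7/6)²) = 1/(896 + 49/36) = 1/(32305/36) = 36/32305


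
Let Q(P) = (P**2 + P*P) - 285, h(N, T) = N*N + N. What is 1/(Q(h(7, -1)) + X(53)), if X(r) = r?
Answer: 1/6040 ≈ 0.00016556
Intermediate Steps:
h(N, T) = N + N**2 (h(N, T) = N**2 + N = N + N**2)
Q(P) = -285 + 2*P**2 (Q(P) = (P**2 + P**2) - 285 = 2*P**2 - 285 = -285 + 2*P**2)
1/(Q(h(7, -1)) + X(53)) = 1/((-285 + 2*(7*(1 + 7))**2) + 53) = 1/((-285 + 2*(7*8)**2) + 53) = 1/((-285 + 2*56**2) + 53) = 1/((-285 + 2*3136) + 53) = 1/((-285 + 6272) + 53) = 1/(5987 + 53) = 1/6040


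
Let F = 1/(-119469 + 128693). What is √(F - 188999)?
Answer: 15*I*√17867162414/4612 ≈ 434.74*I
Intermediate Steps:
F = 1/9224 ≈ 0.00010841
√(F - 188999) = √(1/9224 - 188999) = √(-1743326775/9224) = 15*I*√17867162414/4612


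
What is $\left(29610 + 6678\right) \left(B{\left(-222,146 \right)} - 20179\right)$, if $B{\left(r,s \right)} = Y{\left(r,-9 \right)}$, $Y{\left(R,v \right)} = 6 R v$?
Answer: $-297235008$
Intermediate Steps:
$Y{\left(R,v \right)} = 6 R v$
$B{\left(r,s \right)} = - 54 r$ ($B{\left(r,s \right)} = 6 r \left(-9\right) = - 54 r$)
$\left(29610 + 6678\right) \left(B{\left(-222,146 \right)} - 20179\right) = \left(29610 + 6678\right) \left(\left(-54\right) \left(-222\right) - 20179\right) = 36288 \left(11988 - 20179\right) = 36288 \left(-8191\right) = -297235008$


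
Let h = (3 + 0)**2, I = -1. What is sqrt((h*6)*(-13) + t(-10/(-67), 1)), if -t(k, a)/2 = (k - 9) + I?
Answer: I*sqrt(3062838)/67 ≈ 26.121*I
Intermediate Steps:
t(k, a) = 20 - 2*k (t(k, a) = -2*((k - 9) - 1) = -2*((-9 + k) - 1) = -2*(-10 + k) = 20 - 2*k)
h = 9 (h = 3**2 = 9)
sqrt((h*6)*(-13) + t(-10/(-67), 1)) = sqrt((9*6)*(-13) + (20 - (-20)/(-67))) = sqrt(54*(-13) + (20 - (-20)*(-1)/67)) = sqrt(-702 + (20 - 2*10/67)) = sqrt(-702 + (20 - 20/67)) = sqrt(-702 + 1320/67) = sqrt(-45714/67) = I*sqrt(3062838)/67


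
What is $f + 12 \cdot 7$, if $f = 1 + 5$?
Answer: $90$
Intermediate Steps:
$f = 6$
$f + 12 \cdot 7 = 6 + 12 \cdot 7 = 6 + 84 = 90$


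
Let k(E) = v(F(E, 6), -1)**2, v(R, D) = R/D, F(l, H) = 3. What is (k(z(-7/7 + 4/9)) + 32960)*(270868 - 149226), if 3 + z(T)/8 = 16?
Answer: 4010415098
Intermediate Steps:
z(T) = 104 (z(T) = -24 + 8*16 = -24 + 128 = 104)
k(E) = 9 (k(E) = (3/(-1))**2 = (3*(-1))**2 = (-3)**2 = 9)
(k(z(-7/7 + 4/9)) + 32960)*(270868 - 149226) = (9 + 32960)*(270868 - 149226) = 32969*121642 = 4010415098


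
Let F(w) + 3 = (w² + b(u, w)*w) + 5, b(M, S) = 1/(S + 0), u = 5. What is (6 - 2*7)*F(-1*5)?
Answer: -224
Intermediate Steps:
b(M, S) = 1/S
F(w) = 3 + w² (F(w) = -3 + ((w² + w/w) + 5) = -3 + ((w² + 1) + 5) = -3 + ((1 + w²) + 5) = -3 + (6 + w²) = 3 + w²)
(6 - 2*7)*F(-1*5) = (6 - 2*7)*(3 + (-1*5)²) = (6 - 14)*(3 + (-5)²) = -8*(3 + 25) = -8*28 = -224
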